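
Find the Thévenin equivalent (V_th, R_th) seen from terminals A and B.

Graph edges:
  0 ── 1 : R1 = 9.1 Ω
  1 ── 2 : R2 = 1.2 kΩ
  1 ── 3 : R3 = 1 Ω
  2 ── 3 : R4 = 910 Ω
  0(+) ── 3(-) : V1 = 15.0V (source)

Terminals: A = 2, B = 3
Step 1 — V_th is the open-circuit voltage V_A - V_B (nothing connected across the terminals).
Nodal analysis, taking node 3 as the 0 V reference.
Source V1 fixes V_0 = 15 V.
KCL at each unknown node (sum of currents leaving = 0; resistances in Ω):
  Node 1: (V_1 - 15)/9.1 + (V_1 - V_2)/1200 + (V_1 - 0)/1 = 0
  Node 2: (V_2 - V_1)/1200 + (V_2 - 0)/910 = 0
Collecting terms (coefficients in siemens):
  1.111·V_1 - 0.0008333·V_2 = 1.648
  0.001932·V_2 - 0.0008333·V_1 = 0
Determinant D = (1.111)(0.001932) - (-0.0008333)(-0.0008333) = 0.002145
V_1 = [(1.648)(0.001932) - (-0.0008333)(0)]/D = 1.485 V
V_2 = [(1.111)(0) - (1.648)(-0.0008333)]/D = 0.6402 V
V_th = V_2 - V_3 = 0.6402 - 0 = 0.6402 V
Step 2 — R_th: zero the source — replace V1 by a short circuit (node 3 merges into node 0) — and find the resistance seen between A (node 2) and B (node 0).
Reduce the network between node 2 (A) and node 0 (B) by series/parallel combination:
  Rp1 = R1 ‖ R3 (parallel, both between nodes 0 and 1) = 1/(1/9.1 + 1/1) = 0.901 Ω
  Rs1 = R2 + Rp1 (series, joined only at node 1) = 1200 + 0.901 = 1201 Ω
  Rp2 = R4 ‖ Rs1 (parallel, both between nodes 0 and 2) = 1/(1/910 + 1/1201) = 517.7 Ω
R_th = 517.7 Ω

Final answer: V_th = 0.6402 V, R_th = 517.7 Ω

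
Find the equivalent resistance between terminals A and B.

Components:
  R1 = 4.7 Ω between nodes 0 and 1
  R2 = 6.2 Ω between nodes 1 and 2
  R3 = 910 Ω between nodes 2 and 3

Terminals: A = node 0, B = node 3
Reduce the network between node 0 (A) and node 3 (B) by series/parallel combination:
  Rs1 = R1 + R2 (series, joined only at node 1) = 4.7 + 6.2 = 10.9 Ω
  Rs2 = R3 + Rs1 (series, joined only at node 2) = 910 + 10.9 = 920.9 Ω
R_eq = 920.9 Ω

Final answer: 920.9 Ω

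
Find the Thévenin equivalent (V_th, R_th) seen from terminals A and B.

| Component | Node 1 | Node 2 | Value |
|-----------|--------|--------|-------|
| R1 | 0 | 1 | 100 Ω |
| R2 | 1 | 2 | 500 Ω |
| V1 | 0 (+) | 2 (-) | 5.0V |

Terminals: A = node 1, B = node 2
Step 1 — V_th is the open-circuit voltage V_A - V_B (nothing connected across the terminals).
Nodal analysis, taking node 2 as the 0 V reference.
Source V1 fixes V_0 = 5 V.
KCL at each unknown node (sum of currents leaving = 0; resistances in Ω):
  Node 1: (V_1 - 5)/100 + (V_1 - 0)/500 = 0
Collecting terms: 0.012 × V_1 = 0.05  =>  V_1 = 4.167 V
V_th = V_1 - V_2 = 4.167 - 0 = 4.167 V
Step 2 — R_th: zero the source — replace V1 by a short circuit (node 2 merges into node 0) — and find the resistance seen between A (node 1) and B (node 0).
Reduce the network between node 1 (A) and node 0 (B) by series/parallel combination:
  Rp1 = R1 ‖ R2 (parallel, both between nodes 0 and 1) = 1/(1/100 + 1/500) = 83.33 Ω
R_th = 83.33 Ω

Final answer: V_th = 4.167 V, R_th = 83.33 Ω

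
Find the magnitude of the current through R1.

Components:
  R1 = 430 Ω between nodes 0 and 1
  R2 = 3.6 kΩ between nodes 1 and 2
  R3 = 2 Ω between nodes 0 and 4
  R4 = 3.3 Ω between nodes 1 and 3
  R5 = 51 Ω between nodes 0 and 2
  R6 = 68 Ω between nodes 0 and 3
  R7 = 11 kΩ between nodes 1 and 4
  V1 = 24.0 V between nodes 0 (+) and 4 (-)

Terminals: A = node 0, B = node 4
Nodal analysis, taking node 4 as the 0 V reference.
Source V1 fixes V_0 = 24 V.
KCL at each unknown node (sum of currents leaving = 0; resistances in Ω):
  Node 1: (V_1 - 24)/430 + (V_1 - V_2)/3600 + (V_1 - V_3)/3.3 + (V_1 - 0)/11000 = 0
  Node 2: (V_2 - V_1)/3600 + (V_2 - 24)/51 = 0
  Node 3: (V_3 - V_1)/3.3 + (V_3 - 24)/68 = 0
Collecting terms (coefficients in siemens):
  0.3057·V_1 - 0.0002778·V_2 - 0.303·V_3 = 0.05581
  0.01989·V_2 - 0.0002778·V_1 = 0.4706
  0.3177·V_3 - 0.303·V_1 = 0.3529
Solving these 3 simultaneous equations (Gaussian elimination) gives:
  V_1 = 23.87 V, V_2 = 24 V, V_3 = 23.88 V
I_R1 = (V_0 - V_1)/R1 = (24 - 23.87)/430 = 0.0003035 A
|I_R1| = 0.0003035 A

Final answer: |I_R1| = 0.0003035 A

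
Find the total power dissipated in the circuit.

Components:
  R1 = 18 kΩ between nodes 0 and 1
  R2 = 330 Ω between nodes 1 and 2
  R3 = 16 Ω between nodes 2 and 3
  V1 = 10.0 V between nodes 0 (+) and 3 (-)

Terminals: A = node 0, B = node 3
Nodal analysis, taking node 3 as the 0 V reference.
Source V1 fixes V_0 = 10 V.
KCL at each unknown node (sum of currents leaving = 0; resistances in Ω):
  Node 1: (V_1 - 10)/18000 + (V_1 - V_2)/330 = 0
  Node 2: (V_2 - V_1)/330 + (V_2 - 0)/16 = 0
Collecting terms (coefficients in siemens):
  0.003086·V_1 - 0.00303·V_2 = 0.0005556
  0.06553·V_2 - 0.00303·V_1 = 0
Determinant D = (0.003086)(0.06553) - (-0.00303)(-0.00303) = 0.000193
V_1 = [(0.0005556)(0.06553) - (-0.00303)(0)]/D = 0.1886 V
V_2 = [(0.003086)(0) - (0.0005556)(-0.00303)]/D = 0.008721 V
Power in each resistor, P = (ΔV)²/R:
  P_R1 = (10 - 0.1886)²/18000 = 0.005348 W
  P_R2 = (0.1886 - 0.008721)²/330 = 0.00009805 W
  P_R3 = (0.008721 - 0)²/16 = 0.000004754 W
P_total = P_R1 + P_R2 + P_R3 = 0.005451 W

Final answer: 0.005451 W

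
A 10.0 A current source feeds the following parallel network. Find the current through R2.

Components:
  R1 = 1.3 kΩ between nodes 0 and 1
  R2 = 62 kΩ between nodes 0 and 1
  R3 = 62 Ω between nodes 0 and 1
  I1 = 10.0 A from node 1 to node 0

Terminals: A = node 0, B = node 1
All resistors sit directly between nodes 0 and 1, so they are in parallel and share one voltage V; the full source current 10 A splits among them.
1/R_par = 1/1300 + 1/62000 + 1/62 = 0.01691 S  =>  R_par = 59.12 Ω
V = I × R_par = 10 × 59.12 = 591.2 V
I_R2 = V/R2 = 591.2/62000 = 0.009536 A

Final answer: 0.009536 A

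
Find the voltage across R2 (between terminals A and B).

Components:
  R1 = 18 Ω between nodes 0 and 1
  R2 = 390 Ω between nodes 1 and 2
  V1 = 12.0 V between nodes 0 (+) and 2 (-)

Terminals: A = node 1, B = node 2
R1 and R2 are in series across V1 (node 0 → node 1 → node 2), and the output A–B is taken across R2, so this is a voltage divider.
Series current: I = V1/(R1 + R2) = 12/(18 + 390) = 12/408 = 0.02941 A
V_R2 = I × R2 = V1 × R2/(R1 + R2) = 12 × 390/408 = 11.47 V

Final answer: 11.47 V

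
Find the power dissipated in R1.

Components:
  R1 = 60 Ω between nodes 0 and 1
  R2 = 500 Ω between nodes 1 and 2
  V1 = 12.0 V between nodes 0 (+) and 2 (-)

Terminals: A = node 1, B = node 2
Nodal analysis, taking node 2 as the 0 V reference.
Source V1 fixes V_0 = 12 V.
KCL at each unknown node (sum of currents leaving = 0; resistances in Ω):
  Node 1: (V_1 - 12)/60 + (V_1 - 0)/500 = 0
Collecting terms: 0.01867 × V_1 = 0.2  =>  V_1 = 10.71 V
I_R1 = (V_0 - V_1)/R1 = (12 - 10.71)/60 = 0.02143 A
P_R1 = I_R1² × R1 = (0.02143)² × 60 = 0.02755 W

Final answer: 0.02755 W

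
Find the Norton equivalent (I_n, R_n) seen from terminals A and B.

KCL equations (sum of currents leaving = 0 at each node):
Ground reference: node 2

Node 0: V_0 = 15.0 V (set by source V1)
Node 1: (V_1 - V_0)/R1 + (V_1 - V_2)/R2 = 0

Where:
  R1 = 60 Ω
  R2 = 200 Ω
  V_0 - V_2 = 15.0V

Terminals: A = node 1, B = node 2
Find the Thévenin equivalent first; then I_n = V_th/R_th and R_n = R_th.
Step 1 — V_th is the open-circuit voltage V_A - V_B (nothing connected across the terminals).
Nodal analysis, taking node 2 as the 0 V reference.
Source V1 fixes V_0 = 15 V.
KCL at each unknown node (sum of currents leaving = 0; resistances in Ω):
  Node 1: (V_1 - 15)/60 + (V_1 - 0)/200 = 0
Collecting terms: 0.02167 × V_1 = 0.25  =>  V_1 = 11.54 V
V_th = V_1 - V_2 = 11.54 - 0 = 11.54 V
Step 2 — R_th: zero the source — replace V1 by a short circuit (node 2 merges into node 0) — and find the resistance seen between A (node 1) and B (node 0).
Reduce the network between node 1 (A) and node 0 (B) by series/parallel combination:
  Rp1 = R1 ‖ R2 (parallel, both between nodes 0 and 1) = 1/(1/60 + 1/200) = 46.15 Ω
R_th = 46.15 Ω
I_n = V_th/R_th = 11.54/46.15 = 0.25 A, and R_n = R_th = 46.15 Ω

Final answer: I_n = 0.25 A, R_n = 46.15 Ω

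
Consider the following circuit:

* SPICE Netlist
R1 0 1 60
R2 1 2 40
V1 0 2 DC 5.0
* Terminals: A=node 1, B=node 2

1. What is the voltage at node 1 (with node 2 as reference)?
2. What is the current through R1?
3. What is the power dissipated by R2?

Nodal analysis, taking node 2 as the 0 V reference.
Source V1 fixes V_0 = 5 V.
KCL at each unknown node (sum of currents leaving = 0; resistances in Ω):
  Node 1: (V_1 - 5)/60 + (V_1 - 0)/40 = 0
Collecting terms: 0.04167 × V_1 = 0.08333  =>  V_1 = 2 V
Part 1:
  Read off the nodal solution: V_1 = 2 V
Part 2:
  I_R1 = (V_0 - V_1)/R1 = (5 - 2)/60 = 0.05 A
  Magnitude: I_R1 = 0.05 A
Part 3:
  I_R2 = (V_1 - V_2)/R2 = (2 - 0)/40 = 0.05 A
  P_R2 = I_R2² × R2 = (0.05)² × 40 = 0.1 W

Final answers:
1. V_1 = 2 V
2. I_R1 = 0.05 A
3. P_R2 = 0.1 W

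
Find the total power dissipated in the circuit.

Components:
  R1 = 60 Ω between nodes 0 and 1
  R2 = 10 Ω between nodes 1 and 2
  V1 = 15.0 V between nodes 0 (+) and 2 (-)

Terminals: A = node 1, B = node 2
Nodal analysis, taking node 2 as the 0 V reference.
Source V1 fixes V_0 = 15 V.
KCL at each unknown node (sum of currents leaving = 0; resistances in Ω):
  Node 1: (V_1 - 15)/60 + (V_1 - 0)/10 = 0
Collecting terms: 0.1167 × V_1 = 0.25  =>  V_1 = 2.143 V
Power in each resistor, P = (ΔV)²/R:
  P_R1 = (15 - 2.143)²/60 = 2.755 W
  P_R2 = (2.143 - 0)²/10 = 0.4592 W
P_total = P_R1 + P_R2 = 3.214 W

Final answer: 3.214 W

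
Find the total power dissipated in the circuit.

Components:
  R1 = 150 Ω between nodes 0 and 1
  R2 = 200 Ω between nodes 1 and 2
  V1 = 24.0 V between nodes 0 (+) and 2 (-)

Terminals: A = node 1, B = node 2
Nodal analysis, taking node 2 as the 0 V reference.
Source V1 fixes V_0 = 24 V.
KCL at each unknown node (sum of currents leaving = 0; resistances in Ω):
  Node 1: (V_1 - 24)/150 + (V_1 - 0)/200 = 0
Collecting terms: 0.01167 × V_1 = 0.16  =>  V_1 = 13.71 V
Power in each resistor, P = (ΔV)²/R:
  P_R1 = (24 - 13.71)²/150 = 0.7053 W
  P_R2 = (13.71 - 0)²/200 = 0.9404 W
P_total = P_R1 + P_R2 = 1.646 W

Final answer: 1.646 W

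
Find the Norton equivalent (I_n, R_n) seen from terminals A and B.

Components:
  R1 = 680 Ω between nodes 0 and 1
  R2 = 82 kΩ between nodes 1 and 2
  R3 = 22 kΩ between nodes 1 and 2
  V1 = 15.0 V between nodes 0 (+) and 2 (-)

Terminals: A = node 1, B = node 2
Find the Thévenin equivalent first; then I_n = V_th/R_th and R_n = R_th.
Step 1 — V_th is the open-circuit voltage V_A - V_B (nothing connected across the terminals).
Nodal analysis, taking node 2 as the 0 V reference.
Source V1 fixes V_0 = 15 V.
KCL at each unknown node (sum of currents leaving = 0; resistances in Ω):
  Node 1: (V_1 - 15)/680 + (V_1 - 0)/82000 + (V_1 - 0)/22000 = 0
Collecting terms: 0.001528 × V_1 = 0.02206  =>  V_1 = 14.43 V
V_th = V_1 - V_2 = 14.43 - 0 = 14.43 V
Step 2 — R_th: zero the source — replace V1 by a short circuit (node 2 merges into node 0) — and find the resistance seen between A (node 1) and B (node 0).
Reduce the network between node 1 (A) and node 0 (B) by series/parallel combination:
  Rp1 = R1 ‖ R2 ‖ R3 (parallel, all between nodes 0 and 1) = 1/(1/680 + 1/82000 + 1/22000) = 654.3 Ω
R_th = 654.3 Ω
I_n = V_th/R_th = 14.43/654.3 = 0.02206 A, and R_n = R_th = 654.3 Ω

Final answer: I_n = 0.02206 A, R_n = 654.3 Ω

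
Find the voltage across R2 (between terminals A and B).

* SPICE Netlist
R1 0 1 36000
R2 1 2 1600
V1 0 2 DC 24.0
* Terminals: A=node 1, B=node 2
R1 and R2 are in series across V1 (node 0 → node 1 → node 2), and the output A–B is taken across R2, so this is a voltage divider.
Series current: I = V1/(R1 + R2) = 24/(36000 + 1600) = 24/37600 = 0.0006383 A
V_R2 = I × R2 = V1 × R2/(R1 + R2) = 24 × 1600/37600 = 1.021 V

Final answer: 1.021 V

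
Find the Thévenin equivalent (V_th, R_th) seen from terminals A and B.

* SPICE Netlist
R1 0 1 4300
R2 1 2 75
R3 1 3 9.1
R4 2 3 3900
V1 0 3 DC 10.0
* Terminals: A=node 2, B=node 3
Step 1 — V_th is the open-circuit voltage V_A - V_B (nothing connected across the terminals).
Nodal analysis, taking node 3 as the 0 V reference.
Source V1 fixes V_0 = 10 V.
KCL at each unknown node (sum of currents leaving = 0; resistances in Ω):
  Node 1: (V_1 - 10)/4300 + (V_1 - V_2)/75 + (V_1 - 0)/9.1 = 0
  Node 2: (V_2 - V_1)/75 + (V_2 - 0)/3900 = 0
Collecting terms (coefficients in siemens):
  0.1235·V_1 - 0.01333·V_2 = 0.002326
  0.01359·V_2 - 0.01333·V_1 = 0
Determinant D = (0.1235)(0.01359) - (-0.01333)(-0.01333) = 0.0015
V_1 = [(0.002326)(0.01359) - (-0.01333)(0)]/D = 0.02107 V
V_2 = [(0.1235)(0) - (0.002326)(-0.01333)]/D = 0.02067 V
V_th = V_2 - V_3 = 0.02067 - 0 = 0.02067 V
Step 2 — R_th: zero the source — replace V1 by a short circuit (node 3 merges into node 0) — and find the resistance seen between A (node 2) and B (node 0).
Reduce the network between node 2 (A) and node 0 (B) by series/parallel combination:
  Rp1 = R1 ‖ R3 (parallel, both between nodes 0 and 1) = 1/(1/4300 + 1/9.1) = 9.081 Ω
  Rs1 = R2 + Rp1 (series, joined only at node 1) = 75 + 9.081 = 84.08 Ω
  Rp2 = R4 ‖ Rs1 (parallel, both between nodes 0 and 2) = 1/(1/3900 + 1/84.08) = 82.31 Ω
R_th = 82.31 Ω

Final answer: V_th = 0.02067 V, R_th = 82.31 Ω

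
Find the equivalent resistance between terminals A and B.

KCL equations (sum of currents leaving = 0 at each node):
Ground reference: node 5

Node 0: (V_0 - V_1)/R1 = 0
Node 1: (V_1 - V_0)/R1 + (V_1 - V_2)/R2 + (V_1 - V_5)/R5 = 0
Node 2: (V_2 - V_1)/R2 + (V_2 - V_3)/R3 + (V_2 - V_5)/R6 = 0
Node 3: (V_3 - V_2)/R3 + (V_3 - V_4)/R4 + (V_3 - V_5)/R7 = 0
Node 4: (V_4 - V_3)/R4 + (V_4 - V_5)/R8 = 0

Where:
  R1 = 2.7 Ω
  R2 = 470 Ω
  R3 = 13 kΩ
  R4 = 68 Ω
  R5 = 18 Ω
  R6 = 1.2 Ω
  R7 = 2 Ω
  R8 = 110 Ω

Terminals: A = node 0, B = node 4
The network is not a plain series/parallel combination. Inject a 1 A test current into terminal A (node 0) and return it from terminal B (node 4); then R_eq = V_A / (1 A).
Nodal analysis, taking node 4 as the 0 V reference.
Current source I_test pushes 1 A into node 0 and draws it out of node 4.
KCL at each unknown node (sum of currents leaving = 0; resistances in Ω):
  Node 0: (V_0 - V_1)/2.7 - 1 = 0
  Node 1: (V_1 - V_0)/2.7 + (V_1 - V_2)/470 + (V_1 - V_5)/18 = 0
  Node 2: (V_2 - V_1)/470 + (V_2 - V_3)/13000 + (V_2 - V_5)/1.2 = 0
  Node 3: (V_3 - V_2)/13000 + (V_3 - 0)/68 + (V_3 - V_5)/2 = 0
  Node 5: (V_5 - V_1)/18 + (V_5 - V_2)/1.2 + (V_5 - V_3)/2 + (V_5 - 0)/110 = 0
Collecting terms (coefficients in siemens):
  0.3704·V_0 - 0.3704·V_1 = 1
  0.4281·V_1 - 0.3704·V_0 - 0.002128·V_2 - 0.05556·V_5 = 0
  0.8355·V_2 - 0.002128·V_1 - 0.00007692·V_3 - 0.8333·V_5 = 0
  0.5148·V_3 - 0.00007692·V_2 - 0.5·V_5 = 0
  1.398·V_5 - 0.05556·V_1 - 0.8333·V_2 - 0.5·V_3 = 0
Solving these 5 simultaneous equations (Gaussian elimination) gives:
  V_0 = 62.82 V, V_1 = 60.12 V, V_2 = 42.82 V, V_3 = 41.56 V
  V_5 = 42.78 V
R_eq = V_0 / 1 A = 62.82 Ω

Final answer: 62.82 Ω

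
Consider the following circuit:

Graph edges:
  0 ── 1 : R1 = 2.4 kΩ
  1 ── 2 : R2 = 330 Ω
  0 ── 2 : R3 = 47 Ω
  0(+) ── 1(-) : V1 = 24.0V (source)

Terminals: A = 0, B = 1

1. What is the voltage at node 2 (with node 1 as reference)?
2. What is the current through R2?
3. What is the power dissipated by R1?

Nodal analysis, taking node 1 as the 0 V reference.
Source V1 fixes V_0 = 24 V.
KCL at each unknown node (sum of currents leaving = 0; resistances in Ω):
  Node 2: (V_2 - 0)/330 + (V_2 - 24)/47 = 0
Collecting terms: 0.02431 × V_2 = 0.5106  =>  V_2 = 21.01 V
Part 1:
  Read off the nodal solution: V_2 = 21.01 V
Part 2:
  I_R2 = (V_1 - V_2)/R2 = (0 - 21.01)/330 = -0.06366 A
  Magnitude: I_R2 = 0.06366 A
Part 3:
  I_R1 = (V_0 - V_1)/R1 = (24 - 0)/2400 = 0.01 A
  P_R1 = I_R1² × R1 = (0.01)² × 2400 = 0.24 W

Final answers:
1. V_2 = 21.01 V
2. I_R2 = 0.06366 A
3. P_R1 = 0.24 W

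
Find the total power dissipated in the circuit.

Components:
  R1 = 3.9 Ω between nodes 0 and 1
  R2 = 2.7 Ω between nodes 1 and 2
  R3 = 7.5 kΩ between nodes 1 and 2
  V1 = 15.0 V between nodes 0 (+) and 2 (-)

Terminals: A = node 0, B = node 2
Nodal analysis, taking node 2 as the 0 V reference.
Source V1 fixes V_0 = 15 V.
KCL at each unknown node (sum of currents leaving = 0; resistances in Ω):
  Node 1: (V_1 - 15)/3.9 + (V_1 - 0)/2.7 + (V_1 - 0)/7500 = 0
Collecting terms: 0.6269 × V_1 = 3.846  =>  V_1 = 6.135 V
Power in each resistor, P = (ΔV)²/R:
  P_R1 = (15 - 6.135)²/3.9 = 20.15 W
  P_R2 = (6.135 - 0)²/2.7 = 13.94 W
  P_R3 = (6.135 - 0)²/7500 = 0.005019 W
P_total = P_R1 + P_R2 + P_R3 = 34.1 W

Final answer: 34.1 W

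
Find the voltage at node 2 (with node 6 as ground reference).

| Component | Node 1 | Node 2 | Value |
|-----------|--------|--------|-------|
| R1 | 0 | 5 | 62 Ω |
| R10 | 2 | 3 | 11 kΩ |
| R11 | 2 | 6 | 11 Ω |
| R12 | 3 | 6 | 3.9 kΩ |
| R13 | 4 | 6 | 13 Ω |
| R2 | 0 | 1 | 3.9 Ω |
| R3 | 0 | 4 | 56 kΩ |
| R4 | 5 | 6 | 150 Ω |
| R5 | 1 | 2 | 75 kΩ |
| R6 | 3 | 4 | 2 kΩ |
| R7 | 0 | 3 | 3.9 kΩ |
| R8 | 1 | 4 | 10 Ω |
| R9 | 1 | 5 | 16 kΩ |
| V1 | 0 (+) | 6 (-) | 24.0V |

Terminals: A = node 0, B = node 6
Nodal analysis, taking node 6 as the 0 V reference.
Source V1 fixes V_0 = 24 V.
KCL at each unknown node (sum of currents leaving = 0; resistances in Ω):
  Node 1: (V_1 - 24)/3.9 + (V_1 - V_2)/75000 + (V_1 - V_4)/10 + (V_1 - V_5)/16000 = 0
  Node 2: (V_2 - V_1)/75000 + (V_2 - V_3)/11000 + (V_2 - 0)/11 = 0
  Node 3: (V_3 - V_4)/2000 + (V_3 - 24)/3900 + (V_3 - V_2)/11000 + (V_3 - 0)/3900 = 0
  Node 4: (V_4 - 24)/56000 + (V_4 - V_3)/2000 + (V_4 - V_1)/10 + (V_4 - 0)/13 = 0
  Node 5: (V_5 - 24)/62 + (V_5 - 0)/150 + (V_5 - V_1)/16000 = 0
Collecting terms (coefficients in siemens):
  0.3565·V_1 - 0.00001333·V_2 - 0.1·V_4 - 0.0000625·V_5 = 6.154
  0.09101·V_2 - 0.00001333·V_1 - 0.00009091·V_3 = 0
  0.001104·V_3 - 0.00009091·V_2 - 0.0005·V_4 = 0.006154
  0.1774·V_4 - 0.1·V_1 - 0.0005·V_3 = 0.0004286
  0.02286·V_5 - 0.0000625·V_1 = 0.3871
Solving these 5 simultaneous equations (Gaussian elimination) gives:
  V_1 = 20.52 V, V_2 = 0.01382 V, V_3 = 10.83 V, V_4 = 11.6 V
  V_5 = 16.99 V
The requested potential is V_2 = 0.01382 V.

Final answer: V_2 = 0.01382 V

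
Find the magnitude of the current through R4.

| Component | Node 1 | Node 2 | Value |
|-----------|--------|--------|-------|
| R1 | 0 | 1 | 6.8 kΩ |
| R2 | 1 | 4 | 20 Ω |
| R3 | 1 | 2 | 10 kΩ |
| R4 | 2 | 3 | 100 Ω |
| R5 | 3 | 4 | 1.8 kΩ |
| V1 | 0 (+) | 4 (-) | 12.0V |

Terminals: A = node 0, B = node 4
Nodal analysis, taking node 4 as the 0 V reference.
Source V1 fixes V_0 = 12 V.
KCL at each unknown node (sum of currents leaving = 0; resistances in Ω):
  Node 1: (V_1 - 12)/6800 + (V_1 - 0)/20 + (V_1 - V_2)/10000 = 0
  Node 2: (V_2 - V_1)/10000 + (V_2 - V_3)/100 = 0
  Node 3: (V_3 - V_2)/100 + (V_3 - 0)/1800 = 0
Collecting terms (coefficients in siemens):
  0.05025·V_1 - 0.0001·V_2 = 0.001765
  0.0101·V_2 - 0.0001·V_1 - 0.01·V_3 = 0
  0.01056·V_3 - 0.01·V_2 = 0
Solving these 3 simultaneous equations (Gaussian elimination) gives:
  V_1 = 0.03513 V, V_2 = 0.005609 V, V_3 = 0.005314 V
I_R4 = (V_2 - V_3)/R4 = (0.005609 - 0.005314)/100 = 0.000002952 A
|I_R4| = 0.000002952 A

Final answer: |I_R4| = 2.952e-06 A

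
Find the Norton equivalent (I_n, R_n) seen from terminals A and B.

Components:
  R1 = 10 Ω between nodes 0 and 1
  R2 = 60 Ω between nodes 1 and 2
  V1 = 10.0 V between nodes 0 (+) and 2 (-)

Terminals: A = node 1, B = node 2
Find the Thévenin equivalent first; then I_n = V_th/R_th and R_n = R_th.
Step 1 — V_th is the open-circuit voltage V_A - V_B (nothing connected across the terminals).
Nodal analysis, taking node 2 as the 0 V reference.
Source V1 fixes V_0 = 10 V.
KCL at each unknown node (sum of currents leaving = 0; resistances in Ω):
  Node 1: (V_1 - 10)/10 + (V_1 - 0)/60 = 0
Collecting terms: 0.1167 × V_1 = 1  =>  V_1 = 8.571 V
V_th = V_1 - V_2 = 8.571 - 0 = 8.571 V
Step 2 — R_th: zero the source — replace V1 by a short circuit (node 2 merges into node 0) — and find the resistance seen between A (node 1) and B (node 0).
Reduce the network between node 1 (A) and node 0 (B) by series/parallel combination:
  Rp1 = R1 ‖ R2 (parallel, both between nodes 0 and 1) = 1/(1/10 + 1/60) = 8.571 Ω
R_th = 8.571 Ω
I_n = V_th/R_th = 8.571/8.571 = 1 A, and R_n = R_th = 8.571 Ω

Final answer: I_n = 1 A, R_n = 8.571 Ω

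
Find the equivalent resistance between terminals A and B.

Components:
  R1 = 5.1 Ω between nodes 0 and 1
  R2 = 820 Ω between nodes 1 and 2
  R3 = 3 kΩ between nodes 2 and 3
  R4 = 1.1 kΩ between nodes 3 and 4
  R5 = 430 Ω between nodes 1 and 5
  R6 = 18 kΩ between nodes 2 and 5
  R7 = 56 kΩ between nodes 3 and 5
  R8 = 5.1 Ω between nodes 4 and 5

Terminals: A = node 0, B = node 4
The network is not a plain series/parallel combination. Inject a 1 A test current into terminal A (node 0) and return it from terminal B (node 4); then R_eq = V_A / (1 A).
Nodal analysis, taking node 4 as the 0 V reference.
Current source I_test pushes 1 A into node 0 and draws it out of node 4.
KCL at each unknown node (sum of currents leaving = 0; resistances in Ω):
  Node 0: (V_0 - V_1)/5.1 - 1 = 0
  Node 1: (V_1 - V_0)/5.1 + (V_1 - V_2)/820 + (V_1 - V_5)/430 = 0
  Node 2: (V_2 - V_1)/820 + (V_2 - V_3)/3000 + (V_2 - V_5)/18000 = 0
  Node 3: (V_3 - V_2)/3000 + (V_3 - 0)/1100 + (V_3 - V_5)/56000 = 0
  Node 5: (V_5 - V_1)/430 + (V_5 - V_2)/18000 + (V_5 - V_3)/56000 + (V_5 - 0)/5.1 = 0
Collecting terms (coefficients in siemens):
  0.1961·V_0 - 0.1961·V_1 = 1
  0.1996·V_1 - 0.1961·V_0 - 0.00122·V_2 - 0.002326·V_5 = 0
  0.001608·V_2 - 0.00122·V_1 - 0.0003333·V_3 - 0.00005556·V_5 = 0
  0.00126·V_3 - 0.0003333·V_2 - 0.00001786·V_5 = 0
  0.1985·V_5 - 0.002326·V_1 - 0.00005556·V_2 - 0.00001786·V_3 = 0
Solving these 5 simultaneous equations (Gaussian elimination) gives:
  V_0 = 399 V, V_1 = 393.9 V, V_2 = 316.2 V, V_3 = 83.7 V
  V_5 = 4.712 V
R_eq = V_0 / 1 A = 399 Ω

Final answer: 399 Ω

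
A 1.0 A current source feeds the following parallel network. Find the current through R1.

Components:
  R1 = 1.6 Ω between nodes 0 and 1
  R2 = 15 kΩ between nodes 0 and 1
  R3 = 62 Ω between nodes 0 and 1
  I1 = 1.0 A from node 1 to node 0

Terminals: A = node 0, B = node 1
All resistors sit directly between nodes 0 and 1, so they are in parallel and share one voltage V; the full source current 1 A splits among them.
1/R_par = 1/1.6 + 1/15000 + 1/62 = 0.6412 S  =>  R_par = 1.56 Ω
V = I × R_par = 1 × 1.56 = 1.56 V
I_R1 = V/R1 = 1.56/1.6 = 0.9747 A

Final answer: 0.9747 A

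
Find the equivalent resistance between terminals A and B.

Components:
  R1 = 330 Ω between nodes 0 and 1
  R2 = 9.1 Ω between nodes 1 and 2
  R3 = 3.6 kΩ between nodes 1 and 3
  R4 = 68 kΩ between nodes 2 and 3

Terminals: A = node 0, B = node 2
Reduce the network between node 0 (A) and node 2 (B) by series/parallel combination:
  Rs1 = R3 + R4 (series, joined only at node 3) = 3600 + 68000 = 71600 Ω
  Rp1 = R2 ‖ Rs1 (parallel, both between nodes 1 and 2) = 1/(1/9.1 + 1/71600) = 9.099 Ω
  Rs2 = R1 + Rp1 (series, joined only at node 1) = 330 + 9.099 = 339.1 Ω
R_eq = 339.1 Ω

Final answer: 339.1 Ω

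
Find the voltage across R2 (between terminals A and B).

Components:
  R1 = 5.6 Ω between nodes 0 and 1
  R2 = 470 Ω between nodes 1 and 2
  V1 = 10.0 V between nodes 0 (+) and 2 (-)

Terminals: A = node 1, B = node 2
R1 and R2 are in series across V1 (node 0 → node 1 → node 2), and the output A–B is taken across R2, so this is a voltage divider.
Series current: I = V1/(R1 + R2) = 10/(5.6 + 470) = 10/475.6 = 0.02103 A
V_R2 = I × R2 = V1 × R2/(R1 + R2) = 10 × 470/475.6 = 9.882 V

Final answer: 9.882 V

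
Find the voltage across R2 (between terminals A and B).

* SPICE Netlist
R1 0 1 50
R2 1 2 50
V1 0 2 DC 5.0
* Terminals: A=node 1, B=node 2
R1 and R2 are in series across V1 (node 0 → node 1 → node 2), and the output A–B is taken across R2, so this is a voltage divider.
Series current: I = V1/(R1 + R2) = 5/(50 + 50) = 5/100 = 0.05 A
V_R2 = I × R2 = V1 × R2/(R1 + R2) = 5 × 50/100 = 2.5 V

Final answer: 2.5 V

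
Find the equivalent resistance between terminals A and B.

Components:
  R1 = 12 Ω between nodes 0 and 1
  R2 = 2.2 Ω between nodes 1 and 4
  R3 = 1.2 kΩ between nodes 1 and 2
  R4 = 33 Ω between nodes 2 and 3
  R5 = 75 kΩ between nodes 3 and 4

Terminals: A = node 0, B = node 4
Reduce the network between node 0 (A) and node 4 (B) by series/parallel combination:
  Rs1 = R3 + R4 (series, joined only at node 2) = 1200 + 33 = 1233 Ω
  Rs2 = R5 + Rs1 (series, joined only at node 3) = 75000 + 1233 = 76230 Ω
  Rp1 = R2 ‖ Rs2 (parallel, both between nodes 1 and 4) = 1/(1/2.2 + 1/76230) = 2.2 Ω
  Rs3 = R1 + Rp1 (series, joined only at node 1) = 12 + 2.2 = 14.2 Ω
R_eq = 14.2 Ω

Final answer: 14.2 Ω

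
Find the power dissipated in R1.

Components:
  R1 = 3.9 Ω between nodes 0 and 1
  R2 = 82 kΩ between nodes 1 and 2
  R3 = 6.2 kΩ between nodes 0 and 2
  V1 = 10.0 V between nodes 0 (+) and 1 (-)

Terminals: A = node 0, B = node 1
Nodal analysis, taking node 1 as the 0 V reference.
Source V1 fixes V_0 = 10 V.
KCL at each unknown node (sum of currents leaving = 0; resistances in Ω):
  Node 2: (V_2 - 0)/82000 + (V_2 - 10)/6200 = 0
Collecting terms: 0.0001735 × V_2 = 0.001613  =>  V_2 = 9.297 V
I_R1 = (V_0 - V_1)/R1 = (10 - 0)/3.9 = 2.564 A
P_R1 = I_R1² × R1 = (2.564)² × 3.9 = 25.64 W

Final answer: 25.64 W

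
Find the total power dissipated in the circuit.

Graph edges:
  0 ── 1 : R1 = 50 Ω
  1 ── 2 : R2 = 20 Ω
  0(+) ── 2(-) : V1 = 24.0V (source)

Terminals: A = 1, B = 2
Nodal analysis, taking node 2 as the 0 V reference.
Source V1 fixes V_0 = 24 V.
KCL at each unknown node (sum of currents leaving = 0; resistances in Ω):
  Node 1: (V_1 - 24)/50 + (V_1 - 0)/20 = 0
Collecting terms: 0.07 × V_1 = 0.48  =>  V_1 = 6.857 V
Power in each resistor, P = (ΔV)²/R:
  P_R1 = (24 - 6.857)²/50 = 5.878 W
  P_R2 = (6.857 - 0)²/20 = 2.351 W
P_total = P_R1 + P_R2 = 8.229 W

Final answer: 8.229 W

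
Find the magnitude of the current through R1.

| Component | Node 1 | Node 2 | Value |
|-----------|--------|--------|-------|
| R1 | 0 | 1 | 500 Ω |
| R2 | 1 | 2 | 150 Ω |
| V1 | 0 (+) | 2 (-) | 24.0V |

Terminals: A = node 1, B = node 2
Nodal analysis, taking node 2 as the 0 V reference.
Source V1 fixes V_0 = 24 V.
KCL at each unknown node (sum of currents leaving = 0; resistances in Ω):
  Node 1: (V_1 - 24)/500 + (V_1 - 0)/150 = 0
Collecting terms: 0.008667 × V_1 = 0.048  =>  V_1 = 5.538 V
I_R1 = (V_0 - V_1)/R1 = (24 - 5.538)/500 = 0.03692 A
|I_R1| = 0.03692 A

Final answer: |I_R1| = 0.03692 A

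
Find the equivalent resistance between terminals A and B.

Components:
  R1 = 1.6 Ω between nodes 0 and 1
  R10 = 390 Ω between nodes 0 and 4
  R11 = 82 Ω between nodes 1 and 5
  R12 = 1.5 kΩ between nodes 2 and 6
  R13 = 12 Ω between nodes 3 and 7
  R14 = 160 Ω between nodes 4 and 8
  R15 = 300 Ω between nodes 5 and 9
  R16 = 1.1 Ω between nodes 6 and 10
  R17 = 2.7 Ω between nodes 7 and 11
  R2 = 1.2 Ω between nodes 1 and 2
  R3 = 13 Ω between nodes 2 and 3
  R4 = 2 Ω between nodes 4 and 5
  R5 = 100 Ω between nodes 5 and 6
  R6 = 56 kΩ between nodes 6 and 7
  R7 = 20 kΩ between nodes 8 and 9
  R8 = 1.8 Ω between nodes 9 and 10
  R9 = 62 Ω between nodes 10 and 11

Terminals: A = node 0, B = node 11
The network is not a plain series/parallel combination. Inject a 1 A test current into terminal A (node 0) and return it from terminal B (node 11); then R_eq = V_A / (1 A).
Nodal analysis, taking node 11 as the 0 V reference.
Current source I_test pushes 1 A into node 0 and draws it out of node 11.
KCL at each unknown node (sum of currents leaving = 0; resistances in Ω):
  Node 0: (V_0 - V_1)/1.6 + (V_0 - V_4)/390 - 1 = 0
  Node 1: (V_1 - V_0)/1.6 + (V_1 - V_2)/1.2 + (V_1 - V_5)/82 = 0
  Node 2: (V_2 - V_1)/1.2 + (V_2 - V_3)/13 + (V_2 - V_6)/1500 = 0
  Node 3: (V_3 - V_2)/13 + (V_3 - V_7)/12 = 0
  Node 4: (V_4 - V_0)/390 + (V_4 - V_5)/2 + (V_4 - V_8)/160 = 0
  Node 5: (V_5 - V_1)/82 + (V_5 - V_4)/2 + (V_5 - V_6)/100 + (V_5 - V_9)/300 = 0
  Node 6: (V_6 - V_2)/1500 + (V_6 - V_5)/100 + (V_6 - V_7)/56000 + (V_6 - V_10)/1.1 = 0
  Node 7: (V_7 - V_3)/12 + (V_7 - V_6)/56000 + (V_7 - 0)/2.7 = 0
  Node 8: (V_8 - V_4)/160 + (V_8 - V_9)/20000 = 0
  Node 9: (V_9 - V_5)/300 + (V_9 - V_8)/20000 + (V_9 - V_10)/1.8 = 0
  Node 10: (V_10 - V_6)/1.1 + (V_10 - V_9)/1.8 + (V_10 - 0)/62 = 0
Collecting terms (coefficients in siemens):
  0.6276·V_0 - 0.625·V_1 - 0.002564·V_4 = 1
  1.471·V_1 - 0.625·V_0 - 0.8333·V_2 - 0.0122·V_5 = 0
  0.9109·V_2 - 0.8333·V_1 - 0.07692·V_3 - 0.0006667·V_6 = 0
  0.1603·V_3 - 0.07692·V_2 - 0.08333·V_7 = 0
  0.5088·V_4 - 0.002564·V_0 - 0.5·V_5 - 0.00625·V_8 = 0
  0.5255·V_5 - 0.0122·V_1 - 0.5·V_4 - 0.01·V_6 - 0.003333·V_9 = 0
  0.9198·V_6 - 0.0006667·V_2 - 0.01·V_5 - 0.00001786·V_7 - 0.9091·V_10 = 0
  0.4537·V_7 - 0.08333·V_3 - 0.00001786·V_6 = 0
  0.0063·V_8 - 0.00625·V_4 - 0.00005·V_9 = 0
  0.5589·V_9 - 0.003333·V_5 - 0.00005·V_8 - 0.5556·V_10 = 0
  1.481·V_10 - 0.9091·V_6 - 0.5556·V_9 = 0
Solving these 11 simultaneous equations (Gaussian elimination) gives:
  V_0 = 26.69 V, V_1 = 25.12 V, V_2 = 24.07 V, V_3 = 12.77 V
  V_4 = 17.27 V, V_5 = 17.22 V, V_6 = 8.231 V, V_7 = 2.346 V
  V_8 = 17.2 V, V_9 = 8.175 V, V_10 = 8.12 V
R_eq = V_0 / 1 A = 26.69 Ω

Final answer: 26.69 Ω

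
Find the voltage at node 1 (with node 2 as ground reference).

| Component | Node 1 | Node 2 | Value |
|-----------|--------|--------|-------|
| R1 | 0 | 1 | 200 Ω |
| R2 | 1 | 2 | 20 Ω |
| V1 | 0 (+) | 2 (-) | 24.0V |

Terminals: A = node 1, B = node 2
Nodal analysis, taking node 2 as the 0 V reference.
Source V1 fixes V_0 = 24 V.
KCL at each unknown node (sum of currents leaving = 0; resistances in Ω):
  Node 1: (V_1 - 24)/200 + (V_1 - 0)/20 = 0
Collecting terms: 0.055 × V_1 = 0.12  =>  V_1 = 2.182 V
The requested potential is V_1 = 2.182 V.

Final answer: V_1 = 2.182 V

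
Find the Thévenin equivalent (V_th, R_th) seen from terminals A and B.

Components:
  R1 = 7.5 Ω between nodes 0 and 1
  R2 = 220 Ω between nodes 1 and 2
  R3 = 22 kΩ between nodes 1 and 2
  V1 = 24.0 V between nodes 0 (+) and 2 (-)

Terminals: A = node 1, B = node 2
Step 1 — V_th is the open-circuit voltage V_A - V_B (nothing connected across the terminals).
Nodal analysis, taking node 2 as the 0 V reference.
Source V1 fixes V_0 = 24 V.
KCL at each unknown node (sum of currents leaving = 0; resistances in Ω):
  Node 1: (V_1 - 24)/7.5 + (V_1 - 0)/220 + (V_1 - 0)/22000 = 0
Collecting terms: 0.1379 × V_1 = 3.2  =>  V_1 = 23.2 V
V_th = V_1 - V_2 = 23.2 - 0 = 23.2 V
Step 2 — R_th: zero the source — replace V1 by a short circuit (node 2 merges into node 0) — and find the resistance seen between A (node 1) and B (node 0).
Reduce the network between node 1 (A) and node 0 (B) by series/parallel combination:
  Rp1 = R1 ‖ R2 ‖ R3 (parallel, all between nodes 0 and 1) = 1/(1/7.5 + 1/220 + 1/22000) = 7.25 Ω
R_th = 7.25 Ω

Final answer: V_th = 23.2 V, R_th = 7.25 Ω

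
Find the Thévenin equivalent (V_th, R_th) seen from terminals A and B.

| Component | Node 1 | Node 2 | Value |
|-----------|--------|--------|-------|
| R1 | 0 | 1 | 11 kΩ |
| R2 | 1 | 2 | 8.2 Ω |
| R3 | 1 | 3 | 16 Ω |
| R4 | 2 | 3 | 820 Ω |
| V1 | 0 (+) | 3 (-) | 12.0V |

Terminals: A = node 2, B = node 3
Step 1 — V_th is the open-circuit voltage V_A - V_B (nothing connected across the terminals).
Nodal analysis, taking node 3 as the 0 V reference.
Source V1 fixes V_0 = 12 V.
KCL at each unknown node (sum of currents leaving = 0; resistances in Ω):
  Node 1: (V_1 - 12)/11000 + (V_1 - V_2)/8.2 + (V_1 - 0)/16 = 0
  Node 2: (V_2 - V_1)/8.2 + (V_2 - 0)/820 = 0
Collecting terms (coefficients in siemens):
  0.1845·V_1 - 0.122·V_2 = 0.001091
  0.1232·V_2 - 0.122·V_1 = 0
Determinant D = (0.1845)(0.1232) - (-0.122)(-0.122) = 0.007858
V_1 = [(0.001091)(0.1232) - (-0.122)(0)]/D = 0.0171 V
V_2 = [(0.1845)(0) - (0.001091)(-0.122)]/D = 0.01693 V
V_th = V_2 - V_3 = 0.01693 - 0 = 0.01693 V
Step 2 — R_th: zero the source — replace V1 by a short circuit (node 3 merges into node 0) — and find the resistance seen between A (node 2) and B (node 0).
Reduce the network between node 2 (A) and node 0 (B) by series/parallel combination:
  Rp1 = R1 ‖ R3 (parallel, both between nodes 0 and 1) = 1/(1/11000 + 1/16) = 15.98 Ω
  Rs1 = R2 + Rp1 (series, joined only at node 1) = 8.2 + 15.98 = 24.18 Ω
  Rp2 = R4 ‖ Rs1 (parallel, both between nodes 0 and 2) = 1/(1/820 + 1/24.18) = 23.48 Ω
R_th = 23.48 Ω

Final answer: V_th = 0.01693 V, R_th = 23.48 Ω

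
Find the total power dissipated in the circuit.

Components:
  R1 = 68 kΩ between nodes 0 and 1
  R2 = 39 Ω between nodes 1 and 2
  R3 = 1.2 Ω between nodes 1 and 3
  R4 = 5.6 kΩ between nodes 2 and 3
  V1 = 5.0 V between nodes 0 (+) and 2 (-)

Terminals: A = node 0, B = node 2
Nodal analysis, taking node 2 as the 0 V reference.
Source V1 fixes V_0 = 5 V.
KCL at each unknown node (sum of currents leaving = 0; resistances in Ω):
  Node 1: (V_1 - 5)/68000 + (V_1 - 0)/39 + (V_1 - V_3)/1.2 = 0
  Node 3: (V_3 - V_1)/1.2 + (V_3 - 0)/5600 = 0
Collecting terms (coefficients in siemens):
  0.859·V_1 - 0.8333·V_3 = 0.00007353
  0.8335·V_3 - 0.8333·V_1 = 0
Determinant D = (0.859)(0.8335) - (-0.8333)(-0.8333) = 0.02153
V_1 = [(0.00007353)(0.8335) - (-0.8333)(0)]/D = 0.002846 V
V_3 = [(0.859)(0) - (0.00007353)(-0.8333)]/D = 0.002846 V
Power in each resistor, P = (ΔV)²/R:
  P_R1 = (5 - 0.002846)²/68000 = 0.0003672 W
  P_R2 = (0.002846 - 0)²/39 = 0.0000002077 W
  P_R3 = (0.002846 - 0.002846)²/1.2 = 0.0000000000003098 W
  P_R4 = (0 - 0.002846)²/5600 = 0.000000001446 W
P_total = P_R1 + P_R2 + P_R3 + P_R4 = 0.0003674 W

Final answer: 0.0003674 W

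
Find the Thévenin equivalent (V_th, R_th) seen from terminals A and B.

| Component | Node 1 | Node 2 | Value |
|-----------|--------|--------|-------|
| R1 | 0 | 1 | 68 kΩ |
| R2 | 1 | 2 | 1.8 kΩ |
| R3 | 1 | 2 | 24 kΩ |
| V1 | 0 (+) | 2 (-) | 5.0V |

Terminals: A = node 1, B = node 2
Step 1 — V_th is the open-circuit voltage V_A - V_B (nothing connected across the terminals).
Nodal analysis, taking node 2 as the 0 V reference.
Source V1 fixes V_0 = 5 V.
KCL at each unknown node (sum of currents leaving = 0; resistances in Ω):
  Node 1: (V_1 - 5)/68000 + (V_1 - 0)/1800 + (V_1 - 0)/24000 = 0
Collecting terms: 0.0006119 × V_1 = 0.00007353  =>  V_1 = 0.1202 V
V_th = V_1 - V_2 = 0.1202 - 0 = 0.1202 V
Step 2 — R_th: zero the source — replace V1 by a short circuit (node 2 merges into node 0) — and find the resistance seen between A (node 1) and B (node 0).
Reduce the network between node 1 (A) and node 0 (B) by series/parallel combination:
  Rp1 = R1 ‖ R2 ‖ R3 (parallel, all between nodes 0 and 1) = 1/(1/68000 + 1/1800 + 1/24000) = 1634 Ω
R_th = 1.634 kΩ

Final answer: V_th = 0.1202 V, R_th = 1.634 kΩ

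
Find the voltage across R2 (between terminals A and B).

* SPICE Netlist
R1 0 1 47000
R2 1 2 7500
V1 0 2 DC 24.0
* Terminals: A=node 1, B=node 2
R1 and R2 are in series across V1 (node 0 → node 1 → node 2), and the output A–B is taken across R2, so this is a voltage divider.
Series current: I = V1/(R1 + R2) = 24/(47000 + 7500) = 24/54500 = 0.0004404 A
V_R2 = I × R2 = V1 × R2/(R1 + R2) = 24 × 7500/54500 = 3.303 V

Final answer: 3.303 V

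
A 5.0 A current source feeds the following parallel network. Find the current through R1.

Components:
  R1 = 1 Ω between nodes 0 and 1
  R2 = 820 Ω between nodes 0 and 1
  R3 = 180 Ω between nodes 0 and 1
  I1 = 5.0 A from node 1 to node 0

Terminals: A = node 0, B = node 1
All resistors sit directly between nodes 0 and 1, so they are in parallel and share one voltage V; the full source current 5 A splits among them.
1/R_par = 1/1 + 1/820 + 1/180 = 1.007 S  =>  R_par = 0.9933 Ω
V = I × R_par = 5 × 0.9933 = 4.966 V
I_R1 = V/R1 = 4.966/1 = 4.966 A

Final answer: 4.966 A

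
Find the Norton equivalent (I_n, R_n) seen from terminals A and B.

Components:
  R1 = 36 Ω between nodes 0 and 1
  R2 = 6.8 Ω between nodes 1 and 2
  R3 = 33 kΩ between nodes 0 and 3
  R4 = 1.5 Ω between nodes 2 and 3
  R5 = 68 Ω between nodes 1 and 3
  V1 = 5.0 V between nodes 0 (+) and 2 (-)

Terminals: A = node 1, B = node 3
Find the Thévenin equivalent first; then I_n = V_th/R_th and R_n = R_th.
Step 1 — V_th is the open-circuit voltage V_A - V_B (nothing connected across the terminals).
Nodal analysis, taking node 2 as the 0 V reference.
Source V1 fixes V_0 = 5 V.
KCL at each unknown node (sum of currents leaving = 0; resistances in Ω):
  Node 1: (V_1 - 5)/36 + (V_1 - 0)/6.8 + (V_1 - V_3)/68 = 0
  Node 3: (V_3 - 5)/33000 + (V_3 - 0)/1.5 + (V_3 - V_1)/68 = 0
Collecting terms (coefficients in siemens):
  0.1895·V_1 - 0.01471·V_3 = 0.1389
  0.6814·V_3 - 0.01471·V_1 = 0.0001515
Determinant D = (0.1895)(0.6814) - (-0.01471)(-0.01471) = 0.1289
V_1 = [(0.1389)(0.6814) - (-0.01471)(0.0001515)]/D = 0.734 V
V_3 = [(0.1895)(0.0001515) - (0.1389)(-0.01471)]/D = 0.01606 V
V_th = V_1 - V_3 = 0.734 - 0.01606 = 0.7179 V
Step 2 — R_th: zero the source — replace V1 by a short circuit (node 2 merges into node 0) — and find the resistance seen between A (node 1) and B (node 3).
Reduce the network between node 1 (A) and node 3 (B) by series/parallel combination:
  Rp1 = R1 ‖ R2 (parallel, both between nodes 0 and 1) = 1/(1/36 + 1/6.8) = 5.72 Ω
  Rp2 = R3 ‖ R4 (parallel, both between nodes 0 and 3) = 1/(1/33000 + 1/1.5) = 1.5 Ω
  Rs1 = Rp1 + Rp2 (series, joined only at node 0) = 5.72 + 1.5 = 7.22 Ω
  Rp3 = R5 ‖ Rs1 (parallel, both between nodes 1 and 3) = 1/(1/68 + 1/7.22) = 6.527 Ω
R_th = 6.527 Ω
I_n = V_th/R_th = 0.7179/6.527 = 0.11 A, and R_n = R_th = 6.527 Ω

Final answer: I_n = 0.11 A, R_n = 6.527 Ω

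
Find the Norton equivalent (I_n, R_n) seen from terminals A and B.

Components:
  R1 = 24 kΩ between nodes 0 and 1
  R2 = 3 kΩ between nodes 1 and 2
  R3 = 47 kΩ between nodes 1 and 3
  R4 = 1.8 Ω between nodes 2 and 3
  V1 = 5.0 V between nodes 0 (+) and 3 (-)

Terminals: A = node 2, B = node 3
Find the Thévenin equivalent first; then I_n = V_th/R_th and R_n = R_th.
Step 1 — V_th is the open-circuit voltage V_A - V_B (nothing connected across the terminals).
Nodal analysis, taking node 3 as the 0 V reference.
Source V1 fixes V_0 = 5 V.
KCL at each unknown node (sum of currents leaving = 0; resistances in Ω):
  Node 1: (V_1 - 5)/24000 + (V_1 - V_2)/3000 + (V_1 - 0)/47000 = 0
  Node 2: (V_2 - V_1)/3000 + (V_2 - 0)/1.8 = 0
Collecting terms (coefficients in siemens):
  0.0003963·V_1 - 0.0003333·V_2 = 0.0002083
  0.5559·V_2 - 0.0003333·V_1 = 0
Determinant D = (0.0003963)(0.5559) - (-0.0003333)(-0.0003333) = 0.0002202
V_1 = [(0.0002083)(0.5559) - (-0.0003333)(0)]/D = 0.526 V
V_2 = [(0.0003963)(0) - (0.0002083)(-0.0003333)]/D = 0.0003154 V
V_th = V_2 - V_3 = 0.0003154 - 0 = 0.0003154 V
Step 2 — R_th: zero the source — replace V1 by a short circuit (node 3 merges into node 0) — and find the resistance seen between A (node 2) and B (node 0).
Reduce the network between node 2 (A) and node 0 (B) by series/parallel combination:
  Rp1 = R1 ‖ R3 (parallel, both between nodes 0 and 1) = 1/(1/24000 + 1/47000) = 15890 Ω
  Rs1 = R2 + Rp1 (series, joined only at node 1) = 3000 + 15890 = 18890 Ω
  Rp2 = R4 ‖ Rs1 (parallel, both between nodes 0 and 2) = 1/(1/1.8 + 1/18890) = 1.8 Ω
R_th = 1.8 Ω
I_n = V_th/R_th = 0.0003154/1.8 = 0.0001752 A, and R_n = R_th = 1.8 Ω

Final answer: I_n = 0.0001752 A, R_n = 1.8 Ω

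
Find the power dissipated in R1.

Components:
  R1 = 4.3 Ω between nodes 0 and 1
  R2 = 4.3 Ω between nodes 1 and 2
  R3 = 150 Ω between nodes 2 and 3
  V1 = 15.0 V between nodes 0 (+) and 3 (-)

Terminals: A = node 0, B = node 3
Nodal analysis, taking node 3 as the 0 V reference.
Source V1 fixes V_0 = 15 V.
KCL at each unknown node (sum of currents leaving = 0; resistances in Ω):
  Node 1: (V_1 - 15)/4.3 + (V_1 - V_2)/4.3 = 0
  Node 2: (V_2 - V_1)/4.3 + (V_2 - 0)/150 = 0
Collecting terms (coefficients in siemens):
  0.4651·V_1 - 0.2326·V_2 = 3.488
  0.2392·V_2 - 0.2326·V_1 = 0
Determinant D = (0.4651)(0.2392) - (-0.2326)(-0.2326) = 0.05718
V_1 = [(3.488)(0.2392) - (-0.2326)(0)]/D = 14.59 V
V_2 = [(0.4651)(0) - (3.488)(-0.2326)]/D = 14.19 V
I_R1 = (V_0 - V_1)/R1 = (15 - 14.59)/4.3 = 0.09458 A
P_R1 = I_R1² × R1 = (0.09458)² × 4.3 = 0.03846 W

Final answer: 0.03846 W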